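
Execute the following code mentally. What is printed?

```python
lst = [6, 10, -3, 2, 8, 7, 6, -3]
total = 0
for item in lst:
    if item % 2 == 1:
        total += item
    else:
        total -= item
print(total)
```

-31

item=6: not odd, total = 0-6 = -6
item=10: not odd, total = (-6)-10 = -16
item=-3: odd, total = (-16)+(-3) = -19
item=2: not odd, total = (-19)-2 = -21
item=8: not odd, total = (-21)-8 = -29
item=7: odd, total = (-29)+7 = -22
item=6: not odd, total = (-22)-6 = -28
item=-3: odd, total = (-28)+(-3) = -31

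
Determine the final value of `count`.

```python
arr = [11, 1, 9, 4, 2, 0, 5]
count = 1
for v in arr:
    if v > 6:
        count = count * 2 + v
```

v=11: >6, count = 1*2+11 = 13
v=1: not >6
v=9: >6, count = 13*2+9 = 35
v=4: not >6
v=2: not >6
v=0: not >6
v=5: not >6

35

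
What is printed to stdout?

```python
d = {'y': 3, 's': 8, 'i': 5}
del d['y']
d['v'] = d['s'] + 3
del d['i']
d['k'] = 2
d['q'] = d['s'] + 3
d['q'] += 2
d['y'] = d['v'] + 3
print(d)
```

{'s': 8, 'v': 11, 'k': 2, 'q': 13, 'y': 14}

del 'y' → {'s': 8, 'i': 5}
d['v'] = d['s']+3 = 11 → {'s': 8, 'i': 5, 'v': 11}
del 'i' → {'s': 8, 'v': 11}
d['k'] = 2 → {'s': 8, 'v': 11, 'k': 2}
d['q'] = d['s']+3 = 11 → {'s': 8, 'v': 11, 'k': 2, 'q': 11}
d['q'] = 11+2 = 13 → {'s': 8, 'v': 11, 'k': 2, 'q': 13}
d['y'] = d['v']+3 = 14 → {'s': 8, 'v': 11, 'k': 2, 'q': 13, 'y': 14}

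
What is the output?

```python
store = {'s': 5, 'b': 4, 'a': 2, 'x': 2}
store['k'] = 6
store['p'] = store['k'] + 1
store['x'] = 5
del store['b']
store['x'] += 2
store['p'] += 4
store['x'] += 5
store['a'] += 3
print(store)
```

store['k'] = 6 → {'s': 5, 'b': 4, 'a': 2, 'x': 2, 'k': 6}
store['p'] = store['k']+1 = 7 → {'s': 5, 'b': 4, 'a': 2, 'x': 2, 'k': 6, 'p': 7}
store['x'] = 5 → {'s': 5, 'b': 4, 'a': 2, 'x': 5, 'k': 6, 'p': 7}
del 'b' → {'s': 5, 'a': 2, 'x': 5, 'k': 6, 'p': 7}
store['x'] = 5+2 = 7 → {'s': 5, 'a': 2, 'x': 7, 'k': 6, 'p': 7}
store['p'] = 7+4 = 11 → {'s': 5, 'a': 2, 'x': 7, 'k': 6, 'p': 11}
store['x'] = 7+5 = 12 → {'s': 5, 'a': 2, 'x': 12, 'k': 6, 'p': 11}
store['a'] = 2+3 = 5 → {'s': 5, 'a': 5, 'x': 12, 'k': 6, 'p': 11}

{'s': 5, 'a': 5, 'x': 12, 'k': 6, 'p': 11}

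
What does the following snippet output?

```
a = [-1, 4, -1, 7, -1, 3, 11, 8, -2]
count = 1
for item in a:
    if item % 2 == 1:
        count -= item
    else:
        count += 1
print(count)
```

item=-1: odd, count = 1-(-1) = 2
item=4: not odd, count = 2+1 = 3
item=-1: odd, count = 3-(-1) = 4
item=7: odd, count = 4-7 = -3
item=-1: odd, count = (-3)-(-1) = -2
item=3: odd, count = (-2)-3 = -5
item=11: odd, count = (-5)-11 = -16
item=8: not odd, count = (-16)+1 = -15
item=-2: not odd, count = (-15)+1 = -14

-14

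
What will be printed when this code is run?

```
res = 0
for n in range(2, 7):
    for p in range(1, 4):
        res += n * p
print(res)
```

120

n=2,p=1: res = 0+2 = 2
n=2,p=2: res = 2+4 = 6
n=2,p=3: res = 6+6 = 12
n=3,p=1: res = 12+3 = 15
n=3,p=2: res = 15+6 = 21
n=3,p=3: res = 21+9 = 30
n=4,p=1: res = 30+4 = 34
n=4,p=2: res = 34+8 = 42
n=4,p=3: res = 42+12 = 54
n=5,p=1: res = 54+5 = 59
n=5,p=2: res = 59+10 = 69
n=5,p=3: res = 69+15 = 84
n=6,p=1: res = 84+6 = 90
n=6,p=2: res = 90+12 = 102
n=6,p=3: res = 102+18 = 120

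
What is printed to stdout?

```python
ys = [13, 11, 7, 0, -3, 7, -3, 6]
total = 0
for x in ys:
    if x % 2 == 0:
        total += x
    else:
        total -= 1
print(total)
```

0

x=13: not even, total = 0-1 = -1
x=11: not even, total = (-1)-1 = -2
x=7: not even, total = (-2)-1 = -3
x=0: even, total = (-3)+0 = -3
x=-3: not even, total = (-3)-1 = -4
x=7: not even, total = (-4)-1 = -5
x=-3: not even, total = (-5)-1 = -6
x=6: even, total = (-6)+6 = 0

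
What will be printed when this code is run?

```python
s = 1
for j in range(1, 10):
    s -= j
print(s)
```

-44

j=1: s = 1-1 = 0
j=2: s = 0-2 = -2
j=3: s = (-2)-3 = -5
j=4: s = (-5)-4 = -9
j=5: s = (-9)-5 = -14
j=6: s = (-14)-6 = -20
j=7: s = (-20)-7 = -27
j=8: s = (-27)-8 = -35
j=9: s = (-35)-9 = -44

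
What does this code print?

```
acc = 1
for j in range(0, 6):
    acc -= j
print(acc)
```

-14

j=0: acc = 1-0 = 1
j=1: acc = 1-1 = 0
j=2: acc = 0-2 = -2
j=3: acc = (-2)-3 = -5
j=4: acc = (-5)-4 = -9
j=5: acc = (-9)-5 = -14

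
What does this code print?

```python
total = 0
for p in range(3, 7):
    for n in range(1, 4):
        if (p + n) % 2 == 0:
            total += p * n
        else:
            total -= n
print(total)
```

p=3,n=1: even sum, total = 0+3 = 3
p=3,n=2: odd sum, total = 3-2 = 1
p=3,n=3: even sum, total = 1+9 = 10
p=4,n=1: odd sum, total = 10-1 = 9
p=4,n=2: even sum, total = 9+8 = 17
p=4,n=3: odd sum, total = 17-3 = 14
p=5,n=1: even sum, total = 14+5 = 19
p=5,n=2: odd sum, total = 19-2 = 17
p=5,n=3: even sum, total = 17+15 = 32
p=6,n=1: odd sum, total = 32-1 = 31
p=6,n=2: even sum, total = 31+12 = 43
p=6,n=3: odd sum, total = 43-3 = 40

40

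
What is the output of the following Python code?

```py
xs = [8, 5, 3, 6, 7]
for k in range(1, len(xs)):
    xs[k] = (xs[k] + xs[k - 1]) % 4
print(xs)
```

k=1: xs[1] = (5+8)%4 = 1 → [8, 1, 3, 6, 7]
k=2: xs[2] = (3+1)%4 = 0 → [8, 1, 0, 6, 7]
k=3: xs[3] = (6+0)%4 = 2 → [8, 1, 0, 2, 7]
k=4: xs[4] = (7+2)%4 = 1 → [8, 1, 0, 2, 1]

[8, 1, 0, 2, 1]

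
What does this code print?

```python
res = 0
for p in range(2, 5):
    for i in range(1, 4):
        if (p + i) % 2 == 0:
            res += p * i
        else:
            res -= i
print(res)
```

p=2,i=1: odd sum, res = 0-1 = -1
p=2,i=2: even sum, res = (-1)+4 = 3
p=2,i=3: odd sum, res = 3-3 = 0
p=3,i=1: even sum, res = 0+3 = 3
p=3,i=2: odd sum, res = 3-2 = 1
p=3,i=3: even sum, res = 1+9 = 10
p=4,i=1: odd sum, res = 10-1 = 9
p=4,i=2: even sum, res = 9+8 = 17
p=4,i=3: odd sum, res = 17-3 = 14

14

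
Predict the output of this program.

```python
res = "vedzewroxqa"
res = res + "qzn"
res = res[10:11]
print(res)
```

a

+ 'qzn' → 'vedzewroxqaqzn'
slice [10:11] → 'a'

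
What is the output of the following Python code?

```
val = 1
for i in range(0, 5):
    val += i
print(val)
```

i=0: val = 1+0 = 1
i=1: val = 1+1 = 2
i=2: val = 2+2 = 4
i=3: val = 4+3 = 7
i=4: val = 7+4 = 11

11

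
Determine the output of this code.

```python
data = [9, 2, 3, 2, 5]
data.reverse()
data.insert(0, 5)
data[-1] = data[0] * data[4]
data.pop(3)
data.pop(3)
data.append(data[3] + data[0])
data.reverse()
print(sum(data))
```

37

reverse → [5, 2, 3, 2, 9]
insert 5 at 0 → [5, 5, 2, 3, 2, 9]
data[-1] = data[0]*data[4] = 5*2 = 10 → [5, 5, 2, 3, 2, 10]
pop(3) removes 3 → [5, 5, 2, 2, 10]
pop(3) removes 2 → [5, 5, 2, 10]
append data[3]+data[0] = 10+5 = 15 → [5, 5, 2, 10, 15]
reverse → [15, 10, 2, 5, 5]
sum = 37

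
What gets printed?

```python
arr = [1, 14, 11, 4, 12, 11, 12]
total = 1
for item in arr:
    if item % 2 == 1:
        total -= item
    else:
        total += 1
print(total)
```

-18

item=1: odd, total = 1-1 = 0
item=14: not odd, total = 0+1 = 1
item=11: odd, total = 1-11 = -10
item=4: not odd, total = (-10)+1 = -9
item=12: not odd, total = (-9)+1 = -8
item=11: odd, total = (-8)-11 = -19
item=12: not odd, total = (-19)+1 = -18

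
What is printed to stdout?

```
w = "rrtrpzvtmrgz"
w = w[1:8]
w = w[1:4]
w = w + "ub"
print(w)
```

slice [1:8] → 'rtrpzvt'
slice [1:4] → 'trp'
+ 'ub' → 'trpub'

trpub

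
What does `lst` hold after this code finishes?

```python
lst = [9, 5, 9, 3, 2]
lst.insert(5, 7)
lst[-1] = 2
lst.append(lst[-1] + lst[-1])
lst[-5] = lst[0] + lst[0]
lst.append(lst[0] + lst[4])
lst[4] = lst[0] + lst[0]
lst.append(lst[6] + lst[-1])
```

insert 7 at 5 → [9, 5, 9, 3, 2, 7]
lst[-1] = 2 → [9, 5, 9, 3, 2, 2]
append lst[-1]+lst[-1] = 2+2 = 4 → [9, 5, 9, 3, 2, 2, 4]
lst[-5] = lst[0]+lst[0] = 9+9 = 18 → [9, 5, 18, 3, 2, 2, 4]
append lst[0]+lst[4] = 9+2 = 11 → [9, 5, 18, 3, 2, 2, 4, 11]
lst[4] = lst[0]+lst[0] = 9+9 = 18 → [9, 5, 18, 3, 18, 2, 4, 11]
append lst[6]+lst[-1] = 4+11 = 15 → [9, 5, 18, 3, 18, 2, 4, 11, 15]

[9, 5, 18, 3, 18, 2, 4, 11, 15]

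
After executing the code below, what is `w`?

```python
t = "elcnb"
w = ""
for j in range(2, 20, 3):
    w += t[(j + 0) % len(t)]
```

'cenlbc'

j=2: add t[2]='c' → 'c'
j=5: add t[0]='e' → 'ce'
j=8: add t[3]='n' → 'cen'
j=11: add t[1]='l' → 'cenl'
j=14: add t[4]='b' → 'cenlb'
j=17: add t[2]='c' → 'cenlbc'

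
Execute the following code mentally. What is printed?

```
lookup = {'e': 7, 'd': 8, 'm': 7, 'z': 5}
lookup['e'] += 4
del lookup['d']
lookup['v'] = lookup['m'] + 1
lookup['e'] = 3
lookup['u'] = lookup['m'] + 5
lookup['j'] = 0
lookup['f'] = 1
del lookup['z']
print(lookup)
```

{'e': 3, 'm': 7, 'v': 8, 'u': 12, 'j': 0, 'f': 1}

lookup['e'] = 7+4 = 11 → {'e': 11, 'd': 8, 'm': 7, 'z': 5}
del 'd' → {'e': 11, 'm': 7, 'z': 5}
lookup['v'] = lookup['m']+1 = 8 → {'e': 11, 'm': 7, 'z': 5, 'v': 8}
lookup['e'] = 3 → {'e': 3, 'm': 7, 'z': 5, 'v': 8}
lookup['u'] = lookup['m']+5 = 12 → {'e': 3, 'm': 7, 'z': 5, 'v': 8, 'u': 12}
lookup['j'] = 0 → {'e': 3, 'm': 7, 'z': 5, 'v': 8, 'u': 12, 'j': 0}
lookup['f'] = 1 → {'e': 3, 'm': 7, 'z': 5, 'v': 8, 'u': 12, 'j': 0, 'f': 1}
del 'z' → {'e': 3, 'm': 7, 'v': 8, 'u': 12, 'j': 0, 'f': 1}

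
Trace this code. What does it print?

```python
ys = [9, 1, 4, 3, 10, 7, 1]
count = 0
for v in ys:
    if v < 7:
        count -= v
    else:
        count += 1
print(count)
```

-6

v=9: not <7, count = 0+1 = 1
v=1: <7, count = 1-1 = 0
v=4: <7, count = 0-4 = -4
v=3: <7, count = (-4)-3 = -7
v=10: not <7, count = (-7)+1 = -6
v=7: not <7, count = (-6)+1 = -5
v=1: <7, count = (-5)-1 = -6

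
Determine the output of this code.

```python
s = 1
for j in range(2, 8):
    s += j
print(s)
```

j=2: s = 1+2 = 3
j=3: s = 3+3 = 6
j=4: s = 6+4 = 10
j=5: s = 10+5 = 15
j=6: s = 15+6 = 21
j=7: s = 21+7 = 28

28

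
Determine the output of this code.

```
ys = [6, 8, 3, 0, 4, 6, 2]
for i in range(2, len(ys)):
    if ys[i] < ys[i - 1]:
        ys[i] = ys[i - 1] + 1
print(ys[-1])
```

13

i=2: 3<8, ys[2] = 8+1 = 9 → [6, 8, 9, 0, 4, 6, 2]
i=3: 0<9, ys[3] = 9+1 = 10 → [6, 8, 9, 10, 4, 6, 2]
i=4: 4<10, ys[4] = 10+1 = 11 → [6, 8, 9, 10, 11, 6, 2]
i=5: 6<11, ys[5] = 11+1 = 12 → [6, 8, 9, 10, 11, 12, 2]
i=6: 2<12, ys[6] = 12+1 = 13 → [6, 8, 9, 10, 11, 12, 13]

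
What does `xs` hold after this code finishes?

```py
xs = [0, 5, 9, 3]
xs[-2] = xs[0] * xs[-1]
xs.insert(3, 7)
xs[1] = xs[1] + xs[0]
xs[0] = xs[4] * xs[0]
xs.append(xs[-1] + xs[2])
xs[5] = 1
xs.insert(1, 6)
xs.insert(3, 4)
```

xs[-2] = xs[0]*xs[-1] = 0*3 = 0 → [0, 5, 0, 3]
insert 7 at 3 → [0, 5, 0, 7, 3]
xs[1] = xs[1]+xs[0] = 5+0 = 5 → [0, 5, 0, 7, 3]
xs[0] = xs[4]*xs[0] = 3*0 = 0 → [0, 5, 0, 7, 3]
append xs[-1]+xs[2] = 3+0 = 3 → [0, 5, 0, 7, 3, 3]
xs[5] = 1 → [0, 5, 0, 7, 3, 1]
insert 6 at 1 → [0, 6, 5, 0, 7, 3, 1]
insert 4 at 3 → [0, 6, 5, 4, 0, 7, 3, 1]

[0, 6, 5, 4, 0, 7, 3, 1]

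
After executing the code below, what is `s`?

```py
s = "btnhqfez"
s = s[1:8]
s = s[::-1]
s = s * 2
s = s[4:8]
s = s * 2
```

'hntzhntz'

slice [1:8] → 'tnhqfez'
reverse → 'zefqhnt'
repeat ×2 → 'zefqhntzefqhnt'
slice [4:8] → 'hntz'
repeat ×2 → 'hntzhntz'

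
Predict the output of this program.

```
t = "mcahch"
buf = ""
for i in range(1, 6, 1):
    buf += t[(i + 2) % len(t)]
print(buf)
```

i=1: add t[3]='h' → 'h'
i=2: add t[4]='c' → 'hc'
i=3: add t[5]='h' → 'hch'
i=4: add t[0]='m' → 'hchm'
i=5: add t[1]='c' → 'hchmc'

hchmc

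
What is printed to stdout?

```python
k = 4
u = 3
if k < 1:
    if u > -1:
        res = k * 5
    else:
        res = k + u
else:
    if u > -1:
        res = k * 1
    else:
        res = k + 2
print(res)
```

k=4, u=3
k < 1 is False; u > -1 is True
→ res = k * 1 = 4

4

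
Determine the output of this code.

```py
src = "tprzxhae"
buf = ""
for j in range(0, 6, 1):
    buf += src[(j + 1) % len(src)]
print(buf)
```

przxha

j=0: add src[1]='p' → 'p'
j=1: add src[2]='r' → 'pr'
j=2: add src[3]='z' → 'prz'
j=3: add src[4]='x' → 'przx'
j=4: add src[5]='h' → 'przxh'
j=5: add src[6]='a' → 'przxha'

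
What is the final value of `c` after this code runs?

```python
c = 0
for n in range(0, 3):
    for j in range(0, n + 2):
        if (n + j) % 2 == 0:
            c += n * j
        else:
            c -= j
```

n=0,j=0: even sum, c = 0+0 = 0
n=0,j=1: odd sum, c = 0-1 = -1
n=1,j=0: odd sum, c = (-1)-0 = -1
n=1,j=1: even sum, c = (-1)+1 = 0
n=1,j=2: odd sum, c = 0-2 = -2
n=2,j=0: even sum, c = (-2)+0 = -2
n=2,j=1: odd sum, c = (-2)-1 = -3
n=2,j=2: even sum, c = (-3)+4 = 1
n=2,j=3: odd sum, c = 1-3 = -2

-2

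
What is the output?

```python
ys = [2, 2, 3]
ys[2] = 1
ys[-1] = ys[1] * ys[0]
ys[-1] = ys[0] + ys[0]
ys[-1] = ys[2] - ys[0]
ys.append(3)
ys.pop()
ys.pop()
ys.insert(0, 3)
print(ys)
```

[3, 2, 2]

ys[2] = 1 → [2, 2, 1]
ys[-1] = ys[1]*ys[0] = 2*2 = 4 → [2, 2, 4]
ys[-1] = ys[0]+ys[0] = 2+2 = 4 → [2, 2, 4]
ys[-1] = ys[2]-ys[0] = 4-2 = 2 → [2, 2, 2]
append 3 → [2, 2, 2, 3]
pop() removes 3 → [2, 2, 2]
pop() removes 2 → [2, 2]
insert 3 at 0 → [3, 2, 2]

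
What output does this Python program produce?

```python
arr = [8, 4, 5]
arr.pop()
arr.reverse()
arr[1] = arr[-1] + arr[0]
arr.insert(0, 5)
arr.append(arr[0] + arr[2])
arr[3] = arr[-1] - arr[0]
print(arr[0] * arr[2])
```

60

pop() removes 5 → [8, 4]
reverse → [4, 8]
arr[1] = arr[-1]+arr[0] = 8+4 = 12 → [4, 12]
insert 5 at 0 → [5, 4, 12]
append arr[0]+arr[2] = 5+12 = 17 → [5, 4, 12, 17]
arr[3] = arr[-1]-arr[0] = 17-5 = 12 → [5, 4, 12, 12]
arr[0]*arr[2] = 5*12 = 60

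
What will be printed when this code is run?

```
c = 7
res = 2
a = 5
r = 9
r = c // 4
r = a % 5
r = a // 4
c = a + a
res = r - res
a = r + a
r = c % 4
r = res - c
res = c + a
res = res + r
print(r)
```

-11

r = 7//4 = 1
r = 5%5 = 0
r = 5//4 = 1
c = 5+5 = 10
res = 1-2 = -1
a = 1+5 = 6
r = 10%4 = 2
r = (-1)-10 = -11
res = 10+6 = 16
res = 16+(-11) = 5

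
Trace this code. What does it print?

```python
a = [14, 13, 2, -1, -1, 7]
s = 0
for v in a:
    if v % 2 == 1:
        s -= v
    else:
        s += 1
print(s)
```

-16

v=14: not odd, s = 0+1 = 1
v=13: odd, s = 1-13 = -12
v=2: not odd, s = (-12)+1 = -11
v=-1: odd, s = (-11)-(-1) = -10
v=-1: odd, s = (-10)-(-1) = -9
v=7: odd, s = (-9)-7 = -16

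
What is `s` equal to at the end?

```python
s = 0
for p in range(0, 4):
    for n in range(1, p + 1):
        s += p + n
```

p=1,n=1: s = 0+2 = 2
p=2,n=1: s = 2+3 = 5
p=2,n=2: s = 5+4 = 9
p=3,n=1: s = 9+4 = 13
p=3,n=2: s = 13+5 = 18
p=3,n=3: s = 18+6 = 24

24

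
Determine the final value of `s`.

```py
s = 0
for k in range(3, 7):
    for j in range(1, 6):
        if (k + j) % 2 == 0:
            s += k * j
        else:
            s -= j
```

k=3,j=1: even sum, s = 0+3 = 3
k=3,j=2: odd sum, s = 3-2 = 1
k=3,j=3: even sum, s = 1+9 = 10
k=3,j=4: odd sum, s = 10-4 = 6
k=3,j=5: even sum, s = 6+15 = 21
k=4,j=1: odd sum, s = 21-1 = 20
k=4,j=2: even sum, s = 20+8 = 28
k=4,j=3: odd sum, s = 28-3 = 25
k=4,j=4: even sum, s = 25+16 = 41
k=4,j=5: odd sum, s = 41-5 = 36
k=5,j=1: even sum, s = 36+5 = 41
k=5,j=2: odd sum, s = 41-2 = 39
k=5,j=3: even sum, s = 39+15 = 54
k=5,j=4: odd sum, s = 54-4 = 50
k=5,j=5: even sum, s = 50+25 = 75
k=6,j=1: odd sum, s = 75-1 = 74
k=6,j=2: even sum, s = 74+12 = 86
k=6,j=3: odd sum, s = 86-3 = 83
k=6,j=4: even sum, s = 83+24 = 107
k=6,j=5: odd sum, s = 107-5 = 102

102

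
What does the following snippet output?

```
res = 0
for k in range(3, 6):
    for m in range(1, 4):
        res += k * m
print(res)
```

72

k=3,m=1: res = 0+3 = 3
k=3,m=2: res = 3+6 = 9
k=3,m=3: res = 9+9 = 18
k=4,m=1: res = 18+4 = 22
k=4,m=2: res = 22+8 = 30
k=4,m=3: res = 30+12 = 42
k=5,m=1: res = 42+5 = 47
k=5,m=2: res = 47+10 = 57
k=5,m=3: res = 57+15 = 72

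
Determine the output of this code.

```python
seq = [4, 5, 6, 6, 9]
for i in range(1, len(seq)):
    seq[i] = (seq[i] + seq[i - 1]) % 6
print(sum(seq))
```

13

i=1: seq[1] = (5+4)%6 = 3 → [4, 3, 6, 6, 9]
i=2: seq[2] = (6+3)%6 = 3 → [4, 3, 3, 6, 9]
i=3: seq[3] = (6+3)%6 = 3 → [4, 3, 3, 3, 9]
i=4: seq[4] = (9+3)%6 = 0 → [4, 3, 3, 3, 0]
sum = 13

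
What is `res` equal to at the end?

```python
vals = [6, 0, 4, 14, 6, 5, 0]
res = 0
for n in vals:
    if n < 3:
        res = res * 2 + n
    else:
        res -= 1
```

-12

n=6: not <3, res = 0-1 = -1
n=0: <3, res = (-1)*2+0 = -2
n=4: not <3, res = (-2)-1 = -3
n=14: not <3, res = (-3)-1 = -4
n=6: not <3, res = (-4)-1 = -5
n=5: not <3, res = (-5)-1 = -6
n=0: <3, res = (-6)*2+0 = -12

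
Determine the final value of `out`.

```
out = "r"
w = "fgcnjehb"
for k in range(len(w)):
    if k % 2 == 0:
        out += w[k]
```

'rfcjh'

k=0: add 'f' → 'rf'
k=1: skip
k=2: add 'c' → 'rfc'
k=3: skip
k=4: add 'j' → 'rfcj'
k=5: skip
k=6: add 'h' → 'rfcjh'
k=7: skip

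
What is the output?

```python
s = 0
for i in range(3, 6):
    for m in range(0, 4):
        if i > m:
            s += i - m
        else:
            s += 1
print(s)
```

i=3,m=0: 3>0, s = 0+3 = 3
i=3,m=1: 3>1, s = 3+2 = 5
i=3,m=2: 3>2, s = 5+1 = 6
i=3,m=3: not 3>3, s = 6+1 = 7
i=4,m=0: 4>0, s = 7+4 = 11
i=4,m=1: 4>1, s = 11+3 = 14
i=4,m=2: 4>2, s = 14+2 = 16
i=4,m=3: 4>3, s = 16+1 = 17
i=5,m=0: 5>0, s = 17+5 = 22
i=5,m=1: 5>1, s = 22+4 = 26
i=5,m=2: 5>2, s = 26+3 = 29
i=5,m=3: 5>3, s = 29+2 = 31

31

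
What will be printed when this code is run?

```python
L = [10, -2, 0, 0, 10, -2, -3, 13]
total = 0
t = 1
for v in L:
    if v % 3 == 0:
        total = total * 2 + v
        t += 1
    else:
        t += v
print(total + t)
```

v=10: not %3==0; t=11
v=-2: not %3==0; t=9
v=0: %3==0, total = 0*2+0 = 0; t=10
v=0: %3==0, total = 0*2+0 = 0; t=11
v=10: not %3==0; t=21
v=-2: not %3==0; t=19
v=-3: %3==0, total = 0*2+(-3) = -3; t=20
v=13: not %3==0; t=33
total+t = (-3)+33 = 30

30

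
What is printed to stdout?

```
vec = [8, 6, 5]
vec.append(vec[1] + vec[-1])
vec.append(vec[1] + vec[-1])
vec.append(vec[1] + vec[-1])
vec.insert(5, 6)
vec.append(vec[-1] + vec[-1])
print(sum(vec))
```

append vec[1]+vec[-1] = 6+5 = 11 → [8, 6, 5, 11]
append vec[1]+vec[-1] = 6+11 = 17 → [8, 6, 5, 11, 17]
append vec[1]+vec[-1] = 6+17 = 23 → [8, 6, 5, 11, 17, 23]
insert 6 at 5 → [8, 6, 5, 11, 17, 6, 23]
append vec[-1]+vec[-1] = 23+23 = 46 → [8, 6, 5, 11, 17, 6, 23, 46]
sum = 122

122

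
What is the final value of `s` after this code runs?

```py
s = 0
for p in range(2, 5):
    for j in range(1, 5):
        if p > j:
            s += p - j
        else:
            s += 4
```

34

p=2,j=1: 2>1, s = 0+1 = 1
p=2,j=2: not 2>2, s = 1+4 = 5
p=2,j=3: not 2>3, s = 5+4 = 9
p=2,j=4: not 2>4, s = 9+4 = 13
p=3,j=1: 3>1, s = 13+2 = 15
p=3,j=2: 3>2, s = 15+1 = 16
p=3,j=3: not 3>3, s = 16+4 = 20
p=3,j=4: not 3>4, s = 20+4 = 24
p=4,j=1: 4>1, s = 24+3 = 27
p=4,j=2: 4>2, s = 27+2 = 29
p=4,j=3: 4>3, s = 29+1 = 30
p=4,j=4: not 4>4, s = 30+4 = 34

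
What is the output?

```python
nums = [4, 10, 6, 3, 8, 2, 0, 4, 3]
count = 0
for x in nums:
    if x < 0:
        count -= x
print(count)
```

0

x=4: not <0
x=10: not <0
x=6: not <0
x=3: not <0
x=8: not <0
x=2: not <0
x=0: not <0
x=4: not <0
x=3: not <0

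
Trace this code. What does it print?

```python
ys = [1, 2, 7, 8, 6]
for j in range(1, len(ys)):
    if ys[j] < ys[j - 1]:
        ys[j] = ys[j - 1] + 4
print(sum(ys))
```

j=1: 2>=1, unchanged → [1, 2, 7, 8, 6]
j=2: 7>=2, unchanged → [1, 2, 7, 8, 6]
j=3: 8>=7, unchanged → [1, 2, 7, 8, 6]
j=4: 6<8, ys[4] = 8+4 = 12 → [1, 2, 7, 8, 12]
sum = 30

30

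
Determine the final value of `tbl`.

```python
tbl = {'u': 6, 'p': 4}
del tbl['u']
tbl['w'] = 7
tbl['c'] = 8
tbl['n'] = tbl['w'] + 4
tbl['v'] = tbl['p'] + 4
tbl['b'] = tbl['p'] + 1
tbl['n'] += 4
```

del 'u' → {'p': 4}
tbl['w'] = 7 → {'p': 4, 'w': 7}
tbl['c'] = 8 → {'p': 4, 'w': 7, 'c': 8}
tbl['n'] = tbl['w']+4 = 11 → {'p': 4, 'w': 7, 'c': 8, 'n': 11}
tbl['v'] = tbl['p']+4 = 8 → {'p': 4, 'w': 7, 'c': 8, 'n': 11, 'v': 8}
tbl['b'] = tbl['p']+1 = 5 → {'p': 4, 'w': 7, 'c': 8, 'n': 11, 'v': 8, 'b': 5}
tbl['n'] = 11+4 = 15 → {'p': 4, 'w': 7, 'c': 8, 'n': 15, 'v': 8, 'b': 5}

{'p': 4, 'w': 7, 'c': 8, 'n': 15, 'v': 8, 'b': 5}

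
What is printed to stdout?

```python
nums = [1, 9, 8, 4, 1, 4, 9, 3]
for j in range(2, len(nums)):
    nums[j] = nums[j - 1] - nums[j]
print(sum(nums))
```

j=2: nums[2] = 9-8 = 1 → [1, 9, 1, 4, 1, 4, 9, 3]
j=3: nums[3] = 1-4 = -3 → [1, 9, 1, -3, 1, 4, 9, 3]
j=4: nums[4] = (-3)-1 = -4 → [1, 9, 1, -3, -4, 4, 9, 3]
j=5: nums[5] = (-4)-4 = -8 → [1, 9, 1, -3, -4, -8, 9, 3]
j=6: nums[6] = (-8)-9 = -17 → [1, 9, 1, -3, -4, -8, -17, 3]
j=7: nums[7] = (-17)-3 = -20 → [1, 9, 1, -3, -4, -8, -17, -20]
sum = -41

-41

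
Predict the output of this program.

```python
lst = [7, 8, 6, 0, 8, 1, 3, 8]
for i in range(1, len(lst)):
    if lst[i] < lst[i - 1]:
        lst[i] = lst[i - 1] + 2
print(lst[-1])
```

20

i=1: 8>=7, unchanged → [7, 8, 6, 0, 8, 1, 3, 8]
i=2: 6<8, lst[2] = 8+2 = 10 → [7, 8, 10, 0, 8, 1, 3, 8]
i=3: 0<10, lst[3] = 10+2 = 12 → [7, 8, 10, 12, 8, 1, 3, 8]
i=4: 8<12, lst[4] = 12+2 = 14 → [7, 8, 10, 12, 14, 1, 3, 8]
i=5: 1<14, lst[5] = 14+2 = 16 → [7, 8, 10, 12, 14, 16, 3, 8]
i=6: 3<16, lst[6] = 16+2 = 18 → [7, 8, 10, 12, 14, 16, 18, 8]
i=7: 8<18, lst[7] = 18+2 = 20 → [7, 8, 10, 12, 14, 16, 18, 20]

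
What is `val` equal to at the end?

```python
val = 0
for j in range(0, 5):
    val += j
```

j=0: val = 0+0 = 0
j=1: val = 0+1 = 1
j=2: val = 1+2 = 3
j=3: val = 3+3 = 6
j=4: val = 6+4 = 10

10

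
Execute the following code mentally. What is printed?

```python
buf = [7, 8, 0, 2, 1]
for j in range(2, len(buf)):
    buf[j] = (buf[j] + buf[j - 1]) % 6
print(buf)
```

[7, 8, 2, 4, 5]

j=2: buf[2] = (0+8)%6 = 2 → [7, 8, 2, 2, 1]
j=3: buf[3] = (2+2)%6 = 4 → [7, 8, 2, 4, 1]
j=4: buf[4] = (1+4)%6 = 5 → [7, 8, 2, 4, 5]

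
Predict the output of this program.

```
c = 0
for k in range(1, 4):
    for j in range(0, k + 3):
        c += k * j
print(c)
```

k=1,j=0: c = 0+0 = 0
k=1,j=1: c = 0+1 = 1
k=1,j=2: c = 1+2 = 3
k=1,j=3: c = 3+3 = 6
k=2,j=0: c = 6+0 = 6
k=2,j=1: c = 6+2 = 8
k=2,j=2: c = 8+4 = 12
k=2,j=3: c = 12+6 = 18
k=2,j=4: c = 18+8 = 26
k=3,j=0: c = 26+0 = 26
k=3,j=1: c = 26+3 = 29
k=3,j=2: c = 29+6 = 35
k=3,j=3: c = 35+9 = 44
k=3,j=4: c = 44+12 = 56
k=3,j=5: c = 56+15 = 71

71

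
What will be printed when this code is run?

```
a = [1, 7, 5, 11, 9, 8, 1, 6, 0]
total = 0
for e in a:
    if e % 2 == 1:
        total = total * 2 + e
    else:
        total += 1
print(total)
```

251

e=1: odd, total = 0*2+1 = 1
e=7: odd, total = 1*2+7 = 9
e=5: odd, total = 9*2+5 = 23
e=11: odd, total = 23*2+11 = 57
e=9: odd, total = 57*2+9 = 123
e=8: not odd, total = 123+1 = 124
e=1: odd, total = 124*2+1 = 249
e=6: not odd, total = 249+1 = 250
e=0: not odd, total = 250+1 = 251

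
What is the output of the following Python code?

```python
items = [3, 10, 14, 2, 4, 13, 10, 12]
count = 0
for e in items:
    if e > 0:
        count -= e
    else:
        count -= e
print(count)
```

-68

e=3: >0, count = 0-3 = -3
e=10: >0, count = (-3)-10 = -13
e=14: >0, count = (-13)-14 = -27
e=2: >0, count = (-27)-2 = -29
e=4: >0, count = (-29)-4 = -33
e=13: >0, count = (-33)-13 = -46
e=10: >0, count = (-46)-10 = -56
e=12: >0, count = (-56)-12 = -68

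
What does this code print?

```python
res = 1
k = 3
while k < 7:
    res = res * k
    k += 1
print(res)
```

k=3: res = 1*3 = 3
k=4: res = 3*4 = 12
k=5: res = 12*5 = 60
k=6: res = 60*6 = 360

360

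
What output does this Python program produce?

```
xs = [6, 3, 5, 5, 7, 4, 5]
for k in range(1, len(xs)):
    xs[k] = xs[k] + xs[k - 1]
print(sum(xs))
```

k=1: xs[1] = 3+6 = 9 → [6, 9, 5, 5, 7, 4, 5]
k=2: xs[2] = 5+9 = 14 → [6, 9, 14, 5, 7, 4, 5]
k=3: xs[3] = 5+14 = 19 → [6, 9, 14, 19, 7, 4, 5]
k=4: xs[4] = 7+19 = 26 → [6, 9, 14, 19, 26, 4, 5]
k=5: xs[5] = 4+26 = 30 → [6, 9, 14, 19, 26, 30, 5]
k=6: xs[6] = 5+30 = 35 → [6, 9, 14, 19, 26, 30, 35]
sum = 139

139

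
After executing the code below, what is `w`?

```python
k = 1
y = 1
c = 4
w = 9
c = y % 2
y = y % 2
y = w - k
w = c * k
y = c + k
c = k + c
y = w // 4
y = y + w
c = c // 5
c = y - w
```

c = 1%2 = 1
y = 1%2 = 1
y = 9-1 = 8
w = 1*1 = 1
y = 1+1 = 2
c = 1+1 = 2
y = 1//4 = 0
y = 0+1 = 1
c = 2//5 = 0
c = 1-1 = 0

1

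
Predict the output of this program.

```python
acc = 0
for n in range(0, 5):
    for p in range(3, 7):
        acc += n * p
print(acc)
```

n=0,p=3: acc = 0+0 = 0
n=0,p=4: acc = 0+0 = 0
n=0,p=5: acc = 0+0 = 0
n=0,p=6: acc = 0+0 = 0
n=1,p=3: acc = 0+3 = 3
n=1,p=4: acc = 3+4 = 7
n=1,p=5: acc = 7+5 = 12
n=1,p=6: acc = 12+6 = 18
n=2,p=3: acc = 18+6 = 24
n=2,p=4: acc = 24+8 = 32
n=2,p=5: acc = 32+10 = 42
n=2,p=6: acc = 42+12 = 54
n=3,p=3: acc = 54+9 = 63
n=3,p=4: acc = 63+12 = 75
n=3,p=5: acc = 75+15 = 90
n=3,p=6: acc = 90+18 = 108
n=4,p=3: acc = 108+12 = 120
n=4,p=4: acc = 120+16 = 136
n=4,p=5: acc = 136+20 = 156
n=4,p=6: acc = 156+24 = 180

180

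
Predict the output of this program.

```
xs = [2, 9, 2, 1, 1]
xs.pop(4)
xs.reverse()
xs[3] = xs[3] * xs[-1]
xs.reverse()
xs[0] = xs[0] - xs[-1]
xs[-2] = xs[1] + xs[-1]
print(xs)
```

[3, 9, 10, 1]

pop(4) removes 1 → [2, 9, 2, 1]
reverse → [1, 2, 9, 2]
xs[3] = xs[3]*xs[-1] = 2*2 = 4 → [1, 2, 9, 4]
reverse → [4, 9, 2, 1]
xs[0] = xs[0]-xs[-1] = 4-1 = 3 → [3, 9, 2, 1]
xs[-2] = xs[1]+xs[-1] = 9+1 = 10 → [3, 9, 10, 1]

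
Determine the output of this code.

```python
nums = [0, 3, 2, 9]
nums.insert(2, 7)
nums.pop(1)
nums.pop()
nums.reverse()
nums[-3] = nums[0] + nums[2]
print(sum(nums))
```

9

insert 7 at 2 → [0, 3, 7, 2, 9]
pop(1) removes 3 → [0, 7, 2, 9]
pop() removes 9 → [0, 7, 2]
reverse → [2, 7, 0]
nums[-3] = nums[0]+nums[2] = 2+0 = 2 → [2, 7, 0]
sum = 9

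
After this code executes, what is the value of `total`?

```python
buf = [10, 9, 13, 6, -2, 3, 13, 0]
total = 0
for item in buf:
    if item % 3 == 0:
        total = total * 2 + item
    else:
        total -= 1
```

item=10: not %3==0, total = 0-1 = -1
item=9: %3==0, total = (-1)*2+9 = 7
item=13: not %3==0, total = 7-1 = 6
item=6: %3==0, total = 6*2+6 = 18
item=-2: not %3==0, total = 18-1 = 17
item=3: %3==0, total = 17*2+3 = 37
item=13: not %3==0, total = 37-1 = 36
item=0: %3==0, total = 36*2+0 = 72

72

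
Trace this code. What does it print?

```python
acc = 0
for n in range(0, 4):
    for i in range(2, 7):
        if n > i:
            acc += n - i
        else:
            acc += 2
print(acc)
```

39

n=0,i=2: not 0>2, acc = 0+2 = 2
n=0,i=3: not 0>3, acc = 2+2 = 4
n=0,i=4: not 0>4, acc = 4+2 = 6
n=0,i=5: not 0>5, acc = 6+2 = 8
n=0,i=6: not 0>6, acc = 8+2 = 10
n=1,i=2: not 1>2, acc = 10+2 = 12
n=1,i=3: not 1>3, acc = 12+2 = 14
n=1,i=4: not 1>4, acc = 14+2 = 16
n=1,i=5: not 1>5, acc = 16+2 = 18
n=1,i=6: not 1>6, acc = 18+2 = 20
n=2,i=2: not 2>2, acc = 20+2 = 22
n=2,i=3: not 2>3, acc = 22+2 = 24
n=2,i=4: not 2>4, acc = 24+2 = 26
n=2,i=5: not 2>5, acc = 26+2 = 28
n=2,i=6: not 2>6, acc = 28+2 = 30
n=3,i=2: 3>2, acc = 30+1 = 31
n=3,i=3: not 3>3, acc = 31+2 = 33
n=3,i=4: not 3>4, acc = 33+2 = 35
n=3,i=5: not 3>5, acc = 35+2 = 37
n=3,i=6: not 3>6, acc = 37+2 = 39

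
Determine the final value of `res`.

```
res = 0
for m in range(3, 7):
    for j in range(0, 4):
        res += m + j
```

m=3,j=0: res = 0+3 = 3
m=3,j=1: res = 3+4 = 7
m=3,j=2: res = 7+5 = 12
m=3,j=3: res = 12+6 = 18
m=4,j=0: res = 18+4 = 22
m=4,j=1: res = 22+5 = 27
m=4,j=2: res = 27+6 = 33
m=4,j=3: res = 33+7 = 40
m=5,j=0: res = 40+5 = 45
m=5,j=1: res = 45+6 = 51
m=5,j=2: res = 51+7 = 58
m=5,j=3: res = 58+8 = 66
m=6,j=0: res = 66+6 = 72
m=6,j=1: res = 72+7 = 79
m=6,j=2: res = 79+8 = 87
m=6,j=3: res = 87+9 = 96

96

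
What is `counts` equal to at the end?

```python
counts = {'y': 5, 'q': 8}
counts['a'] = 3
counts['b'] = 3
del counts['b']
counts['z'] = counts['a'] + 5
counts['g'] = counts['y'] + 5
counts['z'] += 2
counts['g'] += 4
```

{'y': 5, 'q': 8, 'a': 3, 'z': 10, 'g': 14}

counts['a'] = 3 → {'y': 5, 'q': 8, 'a': 3}
counts['b'] = 3 → {'y': 5, 'q': 8, 'a': 3, 'b': 3}
del 'b' → {'y': 5, 'q': 8, 'a': 3}
counts['z'] = counts['a']+5 = 8 → {'y': 5, 'q': 8, 'a': 3, 'z': 8}
counts['g'] = counts['y']+5 = 10 → {'y': 5, 'q': 8, 'a': 3, 'z': 8, 'g': 10}
counts['z'] = 8+2 = 10 → {'y': 5, 'q': 8, 'a': 3, 'z': 10, 'g': 10}
counts['g'] = 10+4 = 14 → {'y': 5, 'q': 8, 'a': 3, 'z': 10, 'g': 14}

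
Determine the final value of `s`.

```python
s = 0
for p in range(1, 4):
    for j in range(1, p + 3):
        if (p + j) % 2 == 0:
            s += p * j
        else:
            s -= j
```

p=1,j=1: even sum, s = 0+1 = 1
p=1,j=2: odd sum, s = 1-2 = -1
p=1,j=3: even sum, s = (-1)+3 = 2
p=2,j=1: odd sum, s = 2-1 = 1
p=2,j=2: even sum, s = 1+4 = 5
p=2,j=3: odd sum, s = 5-3 = 2
p=2,j=4: even sum, s = 2+8 = 10
p=3,j=1: even sum, s = 10+3 = 13
p=3,j=2: odd sum, s = 13-2 = 11
p=3,j=3: even sum, s = 11+9 = 20
p=3,j=4: odd sum, s = 20-4 = 16
p=3,j=5: even sum, s = 16+15 = 31

31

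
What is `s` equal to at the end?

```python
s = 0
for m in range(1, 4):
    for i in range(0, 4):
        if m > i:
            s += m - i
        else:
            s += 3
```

28

m=1,i=0: 1>0, s = 0+1 = 1
m=1,i=1: not 1>1, s = 1+3 = 4
m=1,i=2: not 1>2, s = 4+3 = 7
m=1,i=3: not 1>3, s = 7+3 = 10
m=2,i=0: 2>0, s = 10+2 = 12
m=2,i=1: 2>1, s = 12+1 = 13
m=2,i=2: not 2>2, s = 13+3 = 16
m=2,i=3: not 2>3, s = 16+3 = 19
m=3,i=0: 3>0, s = 19+3 = 22
m=3,i=1: 3>1, s = 22+2 = 24
m=3,i=2: 3>2, s = 24+1 = 25
m=3,i=3: not 3>3, s = 25+3 = 28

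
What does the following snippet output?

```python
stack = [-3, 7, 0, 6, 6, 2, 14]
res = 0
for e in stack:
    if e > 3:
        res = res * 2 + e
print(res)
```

106

e=-3: not >3
e=7: >3, res = 0*2+7 = 7
e=0: not >3
e=6: >3, res = 7*2+6 = 20
e=6: >3, res = 20*2+6 = 46
e=2: not >3
e=14: >3, res = 46*2+14 = 106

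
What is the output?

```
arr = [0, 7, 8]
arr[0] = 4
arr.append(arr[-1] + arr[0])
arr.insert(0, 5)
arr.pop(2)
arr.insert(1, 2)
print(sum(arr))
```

31

arr[0] = 4 → [4, 7, 8]
append arr[-1]+arr[0] = 8+4 = 12 → [4, 7, 8, 12]
insert 5 at 0 → [5, 4, 7, 8, 12]
pop(2) removes 7 → [5, 4, 8, 12]
insert 2 at 1 → [5, 2, 4, 8, 12]
sum = 31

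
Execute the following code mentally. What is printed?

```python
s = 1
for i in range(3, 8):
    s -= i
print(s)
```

-24

i=3: s = 1-3 = -2
i=4: s = (-2)-4 = -6
i=5: s = (-6)-5 = -11
i=6: s = (-11)-6 = -17
i=7: s = (-17)-7 = -24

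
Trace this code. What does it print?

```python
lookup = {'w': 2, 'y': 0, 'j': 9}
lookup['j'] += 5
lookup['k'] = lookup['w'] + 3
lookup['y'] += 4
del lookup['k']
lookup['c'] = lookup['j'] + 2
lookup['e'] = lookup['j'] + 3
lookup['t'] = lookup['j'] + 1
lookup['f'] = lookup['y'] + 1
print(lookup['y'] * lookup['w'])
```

8

lookup['j'] = 9+5 = 14 → {'w': 2, 'y': 0, 'j': 14}
lookup['k'] = lookup['w']+3 = 5 → {'w': 2, 'y': 0, 'j': 14, 'k': 5}
lookup['y'] = 0+4 = 4 → {'w': 2, 'y': 4, 'j': 14, 'k': 5}
del 'k' → {'w': 2, 'y': 4, 'j': 14}
lookup['c'] = lookup['j']+2 = 16 → {'w': 2, 'y': 4, 'j': 14, 'c': 16}
lookup['e'] = lookup['j']+3 = 17 → {'w': 2, 'y': 4, 'j': 14, 'c': 16, 'e': 17}
lookup['t'] = lookup['j']+1 = 15 → {'w': 2, 'y': 4, 'j': 14, 'c': 16, 'e': 17, 't': 15}
lookup['f'] = lookup['y']+1 = 5 → {'w': 2, 'y': 4, 'j': 14, 'c': 16, 'e': 17, 't': 15, 'f': 5}
lookup['y']*lookup['w'] = 4*2 = 8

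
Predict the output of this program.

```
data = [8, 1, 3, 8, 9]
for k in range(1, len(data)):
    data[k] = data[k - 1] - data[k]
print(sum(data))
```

k=1: data[1] = 8-1 = 7 → [8, 7, 3, 8, 9]
k=2: data[2] = 7-3 = 4 → [8, 7, 4, 8, 9]
k=3: data[3] = 4-8 = -4 → [8, 7, 4, -4, 9]
k=4: data[4] = (-4)-9 = -13 → [8, 7, 4, -4, -13]
sum = 2

2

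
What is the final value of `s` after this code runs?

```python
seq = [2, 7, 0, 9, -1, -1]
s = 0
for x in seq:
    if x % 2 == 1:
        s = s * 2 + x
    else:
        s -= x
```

x=2: not odd, s = 0-2 = -2
x=7: odd, s = (-2)*2+7 = 3
x=0: not odd, s = 3-0 = 3
x=9: odd, s = 3*2+9 = 15
x=-1: odd, s = 15*2+(-1) = 29
x=-1: odd, s = 29*2+(-1) = 57

57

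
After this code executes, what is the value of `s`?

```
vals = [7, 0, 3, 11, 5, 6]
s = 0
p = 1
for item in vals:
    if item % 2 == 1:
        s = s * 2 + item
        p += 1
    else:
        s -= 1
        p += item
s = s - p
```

75

item=7: odd, s = 0*2+7 = 7; p=2
item=0: not odd, s = 7-1 = 6; p=2
item=3: odd, s = 6*2+3 = 15; p=3
item=11: odd, s = 15*2+11 = 41; p=4
item=5: odd, s = 41*2+5 = 87; p=5
item=6: not odd, s = 87-1 = 86; p=11
s-p = 86-11 = 75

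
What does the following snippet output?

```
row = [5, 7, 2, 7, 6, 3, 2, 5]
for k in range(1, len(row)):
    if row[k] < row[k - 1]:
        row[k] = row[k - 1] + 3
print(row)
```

k=1: 7>=5, unchanged → [5, 7, 2, 7, 6, 3, 2, 5]
k=2: 2<7, row[2] = 7+3 = 10 → [5, 7, 10, 7, 6, 3, 2, 5]
k=3: 7<10, row[3] = 10+3 = 13 → [5, 7, 10, 13, 6, 3, 2, 5]
k=4: 6<13, row[4] = 13+3 = 16 → [5, 7, 10, 13, 16, 3, 2, 5]
k=5: 3<16, row[5] = 16+3 = 19 → [5, 7, 10, 13, 16, 19, 2, 5]
k=6: 2<19, row[6] = 19+3 = 22 → [5, 7, 10, 13, 16, 19, 22, 5]
k=7: 5<22, row[7] = 22+3 = 25 → [5, 7, 10, 13, 16, 19, 22, 25]

[5, 7, 10, 13, 16, 19, 22, 25]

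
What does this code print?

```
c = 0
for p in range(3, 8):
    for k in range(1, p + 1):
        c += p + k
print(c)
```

p=3,k=1: c = 0+4 = 4
p=3,k=2: c = 4+5 = 9
p=3,k=3: c = 9+6 = 15
p=4,k=1: c = 15+5 = 20
p=4,k=2: c = 20+6 = 26
p=4,k=3: c = 26+7 = 33
p=4,k=4: c = 33+8 = 41
p=5,k=1: c = 41+6 = 47
p=5,k=2: c = 47+7 = 54
p=5,k=3: c = 54+8 = 62
p=5,k=4: c = 62+9 = 71
p=5,k=5: c = 71+10 = 81
p=6,k=1: c = 81+7 = 88
p=6,k=2: c = 88+8 = 96
p=6,k=3: c = 96+9 = 105
p=6,k=4: c = 105+10 = 115
p=6,k=5: c = 115+11 = 126
p=6,k=6: c = 126+12 = 138
p=7,k=1: c = 138+8 = 146
p=7,k=2: c = 146+9 = 155
p=7,k=3: c = 155+10 = 165
p=7,k=4: c = 165+11 = 176
p=7,k=5: c = 176+12 = 188
p=7,k=6: c = 188+13 = 201
p=7,k=7: c = 201+14 = 215

215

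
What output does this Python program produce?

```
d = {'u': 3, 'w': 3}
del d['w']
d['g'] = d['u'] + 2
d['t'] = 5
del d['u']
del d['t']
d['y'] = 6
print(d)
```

del 'w' → {'u': 3}
d['g'] = d['u']+2 = 5 → {'u': 3, 'g': 5}
d['t'] = 5 → {'u': 3, 'g': 5, 't': 5}
del 'u' → {'g': 5, 't': 5}
del 't' → {'g': 5}
d['y'] = 6 → {'g': 5, 'y': 6}

{'g': 5, 'y': 6}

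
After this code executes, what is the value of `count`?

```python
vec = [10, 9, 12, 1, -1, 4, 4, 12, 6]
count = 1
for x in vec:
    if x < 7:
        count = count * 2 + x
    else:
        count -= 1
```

x=10: not <7, count = 1-1 = 0
x=9: not <7, count = 0-1 = -1
x=12: not <7, count = (-1)-1 = -2
x=1: <7, count = (-2)*2+1 = -3
x=-1: <7, count = (-3)*2+(-1) = -7
x=4: <7, count = (-7)*2+4 = -10
x=4: <7, count = (-10)*2+4 = -16
x=12: not <7, count = (-16)-1 = -17
x=6: <7, count = (-17)*2+6 = -28

-28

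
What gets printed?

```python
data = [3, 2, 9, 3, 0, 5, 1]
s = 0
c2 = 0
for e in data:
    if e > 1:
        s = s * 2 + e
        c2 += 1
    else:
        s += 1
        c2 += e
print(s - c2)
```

e=3: >1, s = 0*2+3 = 3; c2=1
e=2: >1, s = 3*2+2 = 8; c2=2
e=9: >1, s = 8*2+9 = 25; c2=3
e=3: >1, s = 25*2+3 = 53; c2=4
e=0: not >1, s = 53+1 = 54; c2=4
e=5: >1, s = 54*2+5 = 113; c2=5
e=1: not >1, s = 113+1 = 114; c2=6
s-c2 = 114-6 = 108

108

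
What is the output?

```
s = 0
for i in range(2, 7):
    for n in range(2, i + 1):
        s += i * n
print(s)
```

i=2,n=2: s = 0+4 = 4
i=3,n=2: s = 4+6 = 10
i=3,n=3: s = 10+9 = 19
i=4,n=2: s = 19+8 = 27
i=4,n=3: s = 27+12 = 39
i=4,n=4: s = 39+16 = 55
i=5,n=2: s = 55+10 = 65
i=5,n=3: s = 65+15 = 80
i=5,n=4: s = 80+20 = 100
i=5,n=5: s = 100+25 = 125
i=6,n=2: s = 125+12 = 137
i=6,n=3: s = 137+18 = 155
i=6,n=4: s = 155+24 = 179
i=6,n=5: s = 179+30 = 209
i=6,n=6: s = 209+36 = 245

245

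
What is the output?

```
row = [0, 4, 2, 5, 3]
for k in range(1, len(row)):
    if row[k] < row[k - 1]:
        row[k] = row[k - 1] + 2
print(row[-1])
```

k=1: 4>=0, unchanged → [0, 4, 2, 5, 3]
k=2: 2<4, row[2] = 4+2 = 6 → [0, 4, 6, 5, 3]
k=3: 5<6, row[3] = 6+2 = 8 → [0, 4, 6, 8, 3]
k=4: 3<8, row[4] = 8+2 = 10 → [0, 4, 6, 8, 10]

10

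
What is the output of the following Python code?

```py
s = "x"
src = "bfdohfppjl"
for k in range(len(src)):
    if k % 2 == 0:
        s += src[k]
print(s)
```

k=0: add 'b' → 'xb'
k=1: skip
k=2: add 'd' → 'xbd'
k=3: skip
k=4: add 'h' → 'xbdh'
k=5: skip
k=6: add 'p' → 'xbdhp'
k=7: skip
k=8: add 'j' → 'xbdhpj'
k=9: skip

xbdhpj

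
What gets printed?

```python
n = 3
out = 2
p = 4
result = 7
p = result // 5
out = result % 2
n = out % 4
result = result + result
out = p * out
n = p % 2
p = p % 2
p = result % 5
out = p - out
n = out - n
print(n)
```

2

p = 7//5 = 1
out = 7%2 = 1
n = 1%4 = 1
result = 7+7 = 14
out = 1*1 = 1
n = 1%2 = 1
p = 1%2 = 1
p = 14%5 = 4
out = 4-1 = 3
n = 3-1 = 2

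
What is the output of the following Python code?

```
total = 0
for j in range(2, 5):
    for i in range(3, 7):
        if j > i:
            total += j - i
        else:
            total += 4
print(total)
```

45

j=2,i=3: not 2>3, total = 0+4 = 4
j=2,i=4: not 2>4, total = 4+4 = 8
j=2,i=5: not 2>5, total = 8+4 = 12
j=2,i=6: not 2>6, total = 12+4 = 16
j=3,i=3: not 3>3, total = 16+4 = 20
j=3,i=4: not 3>4, total = 20+4 = 24
j=3,i=5: not 3>5, total = 24+4 = 28
j=3,i=6: not 3>6, total = 28+4 = 32
j=4,i=3: 4>3, total = 32+1 = 33
j=4,i=4: not 4>4, total = 33+4 = 37
j=4,i=5: not 4>5, total = 37+4 = 41
j=4,i=6: not 4>6, total = 41+4 = 45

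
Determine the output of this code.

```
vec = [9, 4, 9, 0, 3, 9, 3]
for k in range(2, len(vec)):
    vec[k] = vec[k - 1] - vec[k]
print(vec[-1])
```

k=2: vec[2] = 4-9 = -5 → [9, 4, -5, 0, 3, 9, 3]
k=3: vec[3] = (-5)-0 = -5 → [9, 4, -5, -5, 3, 9, 3]
k=4: vec[4] = (-5)-3 = -8 → [9, 4, -5, -5, -8, 9, 3]
k=5: vec[5] = (-8)-9 = -17 → [9, 4, -5, -5, -8, -17, 3]
k=6: vec[6] = (-17)-3 = -20 → [9, 4, -5, -5, -8, -17, -20]

-20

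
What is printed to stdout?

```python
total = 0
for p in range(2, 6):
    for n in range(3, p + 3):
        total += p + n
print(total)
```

p=2,n=3: total = 0+5 = 5
p=2,n=4: total = 5+6 = 11
p=3,n=3: total = 11+6 = 17
p=3,n=4: total = 17+7 = 24
p=3,n=5: total = 24+8 = 32
p=4,n=3: total = 32+7 = 39
p=4,n=4: total = 39+8 = 47
p=4,n=5: total = 47+9 = 56
p=4,n=6: total = 56+10 = 66
p=5,n=3: total = 66+8 = 74
p=5,n=4: total = 74+9 = 83
p=5,n=5: total = 83+10 = 93
p=5,n=6: total = 93+11 = 104
p=5,n=7: total = 104+12 = 116

116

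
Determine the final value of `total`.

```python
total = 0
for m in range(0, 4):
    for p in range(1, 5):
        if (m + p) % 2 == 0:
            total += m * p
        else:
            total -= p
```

m=0,p=1: odd sum, total = 0-1 = -1
m=0,p=2: even sum, total = (-1)+0 = -1
m=0,p=3: odd sum, total = (-1)-3 = -4
m=0,p=4: even sum, total = (-4)+0 = -4
m=1,p=1: even sum, total = (-4)+1 = -3
m=1,p=2: odd sum, total = (-3)-2 = -5
m=1,p=3: even sum, total = (-5)+3 = -2
m=1,p=4: odd sum, total = (-2)-4 = -6
m=2,p=1: odd sum, total = (-6)-1 = -7
m=2,p=2: even sum, total = (-7)+4 = -3
m=2,p=3: odd sum, total = (-3)-3 = -6
m=2,p=4: even sum, total = (-6)+8 = 2
m=3,p=1: even sum, total = 2+3 = 5
m=3,p=2: odd sum, total = 5-2 = 3
m=3,p=3: even sum, total = 3+9 = 12
m=3,p=4: odd sum, total = 12-4 = 8

8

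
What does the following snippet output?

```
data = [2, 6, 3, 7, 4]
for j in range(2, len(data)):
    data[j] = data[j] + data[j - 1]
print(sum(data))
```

j=2: data[2] = 3+6 = 9 → [2, 6, 9, 7, 4]
j=3: data[3] = 7+9 = 16 → [2, 6, 9, 16, 4]
j=4: data[4] = 4+16 = 20 → [2, 6, 9, 16, 20]
sum = 53

53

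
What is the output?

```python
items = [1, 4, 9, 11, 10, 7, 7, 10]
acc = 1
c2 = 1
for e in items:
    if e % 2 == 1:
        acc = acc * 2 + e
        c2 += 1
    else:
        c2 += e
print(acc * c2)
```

e=1: odd, acc = 1*2+1 = 3; c2=2
e=4: not odd; c2=6
e=9: odd, acc = 3*2+9 = 15; c2=7
e=11: odd, acc = 15*2+11 = 41; c2=8
e=10: not odd; c2=18
e=7: odd, acc = 41*2+7 = 89; c2=19
e=7: odd, acc = 89*2+7 = 185; c2=20
e=10: not odd; c2=30
acc*c2 = 185*30 = 5550

5550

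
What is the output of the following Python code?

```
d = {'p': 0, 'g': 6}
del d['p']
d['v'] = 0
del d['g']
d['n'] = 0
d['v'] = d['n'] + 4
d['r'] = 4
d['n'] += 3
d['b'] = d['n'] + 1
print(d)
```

{'v': 4, 'n': 3, 'r': 4, 'b': 4}

del 'p' → {'g': 6}
d['v'] = 0 → {'g': 6, 'v': 0}
del 'g' → {'v': 0}
d['n'] = 0 → {'v': 0, 'n': 0}
d['v'] = d['n']+4 = 4 → {'v': 4, 'n': 0}
d['r'] = 4 → {'v': 4, 'n': 0, 'r': 4}
d['n'] = 0+3 = 3 → {'v': 4, 'n': 3, 'r': 4}
d['b'] = d['n']+1 = 4 → {'v': 4, 'n': 3, 'r': 4, 'b': 4}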